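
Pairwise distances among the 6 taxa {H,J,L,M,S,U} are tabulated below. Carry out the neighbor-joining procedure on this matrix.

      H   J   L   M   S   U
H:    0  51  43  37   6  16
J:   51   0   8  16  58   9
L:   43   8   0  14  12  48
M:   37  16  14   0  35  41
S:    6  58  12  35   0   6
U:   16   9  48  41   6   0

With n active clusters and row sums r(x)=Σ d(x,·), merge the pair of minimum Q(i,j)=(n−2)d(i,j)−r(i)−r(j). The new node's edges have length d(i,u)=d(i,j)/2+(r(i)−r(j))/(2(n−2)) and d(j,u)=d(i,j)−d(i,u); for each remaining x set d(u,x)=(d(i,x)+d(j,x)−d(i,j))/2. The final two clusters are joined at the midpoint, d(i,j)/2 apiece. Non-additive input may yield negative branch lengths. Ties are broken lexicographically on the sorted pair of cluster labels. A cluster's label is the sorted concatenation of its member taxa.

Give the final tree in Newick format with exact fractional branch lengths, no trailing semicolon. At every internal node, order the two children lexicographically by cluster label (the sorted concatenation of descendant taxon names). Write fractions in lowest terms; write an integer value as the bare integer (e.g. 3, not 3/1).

iteration 1: select H,S (d=6, Q=-246); attach at lengths (15/2, -3/2); label the merged cluster HS
  updated: d(HS,J)=103/2, d(HS,L)=49/2, d(HS,M)=33, d(HS,U)=8
iteration 2: select HS,U (d=8, Q=-199); attach at lengths (35/6, 13/6); label the merged cluster HSU
  updated: d(HSU,J)=105/4, d(HSU,L)=129/4, d(HSU,M)=33
iteration 3: select HSU,J (d=105/4, Q=-357/4); attach at lengths (375/16, 45/16); label the merged cluster HJSU
  updated: d(HJSU,L)=7, d(HJSU,M)=91/8
iteration 4: select HJSU,L (d=7, Q=-259/8); attach at lengths (35/16, 77/16); label the merged cluster HJLSU
  updated: d(HJLSU,M)=147/16
iteration 5: select HJLSU,M (d=147/16); attach at lengths (147/32, 147/32); label the merged cluster HJLMSU
final tree: (((((H:15/2,S:-3/2):35/6,U:13/6):375/16,J:45/16):35/16,L:77/16):147/32,M:147/32)
total length: 903/16

(((((H:15/2,S:-3/2):35/6,U:13/6):375/16,J:45/16):35/16,L:77/16):147/32,M:147/32)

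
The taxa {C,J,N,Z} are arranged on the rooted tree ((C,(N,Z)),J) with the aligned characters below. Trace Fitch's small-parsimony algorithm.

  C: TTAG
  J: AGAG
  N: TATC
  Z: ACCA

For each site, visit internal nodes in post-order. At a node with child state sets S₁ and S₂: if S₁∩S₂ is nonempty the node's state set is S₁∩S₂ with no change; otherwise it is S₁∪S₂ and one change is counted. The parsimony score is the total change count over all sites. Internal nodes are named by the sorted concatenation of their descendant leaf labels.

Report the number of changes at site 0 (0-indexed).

NZ@0: {T} ∪ {A} = {A,T} (union, +1)
CNZ@0: {T} ∩ {A,T} = {T} (intersection, +0)
CJNZ@0: {T} ∪ {A} = {A,T} (union, +1)
NZ@1: {A} ∪ {C} = {A,C} (union, +1)
CNZ@1: {T} ∪ {A,C} = {A,C,T} (union, +1)
CJNZ@1: {A,C,T} ∪ {G} = {A,C,G,T} (union, +1)
NZ@2: {T} ∪ {C} = {C,T} (union, +1)
CNZ@2: {A} ∪ {C,T} = {A,C,T} (union, +1)
CJNZ@2: {A,C,T} ∩ {A} = {A} (intersection, +0)
NZ@3: {C} ∪ {A} = {A,C} (union, +1)
CNZ@3: {G} ∪ {A,C} = {A,C,G} (union, +1)
CJNZ@3: {A,C,G} ∩ {G} = {G} (intersection, +0)
per-site changes: [2, 3, 2, 2]; total = 9

2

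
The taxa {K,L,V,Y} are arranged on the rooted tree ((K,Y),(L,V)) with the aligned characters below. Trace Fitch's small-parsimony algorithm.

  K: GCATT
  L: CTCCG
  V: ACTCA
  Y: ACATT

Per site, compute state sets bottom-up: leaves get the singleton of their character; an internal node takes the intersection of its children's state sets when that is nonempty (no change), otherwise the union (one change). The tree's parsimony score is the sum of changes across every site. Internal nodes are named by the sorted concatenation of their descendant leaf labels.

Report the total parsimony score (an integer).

KY@0: {G} ∪ {A} = {A,G} (union, +1)
LV@0: {C} ∪ {A} = {A,C} (union, +1)
KLVY@0: {A,G} ∩ {A,C} = {A} (intersection, +0)
KY@1: {C} ∩ {C} = {C} (intersection, +0)
LV@1: {T} ∪ {C} = {C,T} (union, +1)
KLVY@1: {C} ∩ {C,T} = {C} (intersection, +0)
KY@2: {A} ∩ {A} = {A} (intersection, +0)
LV@2: {C} ∪ {T} = {C,T} (union, +1)
KLVY@2: {A} ∪ {C,T} = {A,C,T} (union, +1)
KY@3: {T} ∩ {T} = {T} (intersection, +0)
LV@3: {C} ∩ {C} = {C} (intersection, +0)
KLVY@3: {T} ∪ {C} = {C,T} (union, +1)
KY@4: {T} ∩ {T} = {T} (intersection, +0)
LV@4: {G} ∪ {A} = {A,G} (union, +1)
KLVY@4: {T} ∪ {A,G} = {A,G,T} (union, +1)
per-site changes: [2, 1, 2, 1, 2]; total = 8

8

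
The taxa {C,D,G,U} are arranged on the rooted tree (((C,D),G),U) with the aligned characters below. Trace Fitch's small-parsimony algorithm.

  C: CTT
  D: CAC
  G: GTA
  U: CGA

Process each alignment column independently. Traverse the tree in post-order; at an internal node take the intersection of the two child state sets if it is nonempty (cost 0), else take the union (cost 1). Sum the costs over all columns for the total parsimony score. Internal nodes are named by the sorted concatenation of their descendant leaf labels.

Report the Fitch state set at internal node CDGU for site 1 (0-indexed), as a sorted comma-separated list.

site 0, node CD: C={C} ∩ D={C} → {C} (+0)
site 0, node CDG: CD={C} ∪ G={G} → {C,G} (+1)
site 0, node CDGU: CDG={C,G} ∩ U={C} → {C} (+0)
site 1, node CD: C={T} ∪ D={A} → {A,T} (+1)
site 1, node CDG: CD={A,T} ∩ G={T} → {T} (+0)
site 1, node CDGU: CDG={T} ∪ U={G} → {G,T} (+1)
site 2, node CD: C={T} ∪ D={C} → {C,T} (+1)
site 2, node CDG: CD={C,T} ∪ G={A} → {A,C,T} (+1)
site 2, node CDGU: CDG={A,C,T} ∩ U={A} → {A} (+0)
per-site changes: [1, 2, 2]; total = 5

G,T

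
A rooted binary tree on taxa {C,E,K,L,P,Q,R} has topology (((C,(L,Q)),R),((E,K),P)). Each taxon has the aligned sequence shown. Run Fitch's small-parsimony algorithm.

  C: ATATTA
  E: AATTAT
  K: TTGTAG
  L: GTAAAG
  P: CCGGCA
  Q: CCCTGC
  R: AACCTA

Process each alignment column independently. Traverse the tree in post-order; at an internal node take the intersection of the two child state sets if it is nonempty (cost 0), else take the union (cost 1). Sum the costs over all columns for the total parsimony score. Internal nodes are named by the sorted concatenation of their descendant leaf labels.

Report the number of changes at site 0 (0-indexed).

LQ@0: {G} ∪ {C} = {C,G} (union, +1)
CLQ@0: {A} ∪ {C,G} = {A,C,G} (union, +1)
CLQR@0: {A,C,G} ∩ {A} = {A} (intersection, +0)
EK@0: {A} ∪ {T} = {A,T} (union, +1)
EKP@0: {A,T} ∪ {C} = {A,C,T} (union, +1)
CEKLPQR@0: {A} ∩ {A,C,T} = {A} (intersection, +0)
LQ@1: {T} ∪ {C} = {C,T} (union, +1)
CLQ@1: {T} ∩ {C,T} = {T} (intersection, +0)
CLQR@1: {T} ∪ {A} = {A,T} (union, +1)
EK@1: {A} ∪ {T} = {A,T} (union, +1)
EKP@1: {A,T} ∪ {C} = {A,C,T} (union, +1)
CEKLPQR@1: {A,T} ∩ {A,C,T} = {A,T} (intersection, +0)
LQ@2: {A} ∪ {C} = {A,C} (union, +1)
CLQ@2: {A} ∩ {A,C} = {A} (intersection, +0)
CLQR@2: {A} ∪ {C} = {A,C} (union, +1)
EK@2: {T} ∪ {G} = {G,T} (union, +1)
EKP@2: {G,T} ∩ {G} = {G} (intersection, +0)
CEKLPQR@2: {A,C} ∪ {G} = {A,C,G} (union, +1)
LQ@3: {A} ∪ {T} = {A,T} (union, +1)
CLQ@3: {T} ∩ {A,T} = {T} (intersection, +0)
CLQR@3: {T} ∪ {C} = {C,T} (union, +1)
EK@3: {T} ∩ {T} = {T} (intersection, +0)
EKP@3: {T} ∪ {G} = {G,T} (union, +1)
CEKLPQR@3: {C,T} ∩ {G,T} = {T} (intersection, +0)
LQ@4: {A} ∪ {G} = {A,G} (union, +1)
CLQ@4: {T} ∪ {A,G} = {A,G,T} (union, +1)
CLQR@4: {A,G,T} ∩ {T} = {T} (intersection, +0)
EK@4: {A} ∩ {A} = {A} (intersection, +0)
EKP@4: {A} ∪ {C} = {A,C} (union, +1)
CEKLPQR@4: {T} ∪ {A,C} = {A,C,T} (union, +1)
LQ@5: {G} ∪ {C} = {C,G} (union, +1)
CLQ@5: {A} ∪ {C,G} = {A,C,G} (union, +1)
CLQR@5: {A,C,G} ∩ {A} = {A} (intersection, +0)
EK@5: {T} ∪ {G} = {G,T} (union, +1)
EKP@5: {G,T} ∪ {A} = {A,G,T} (union, +1)
CEKLPQR@5: {A} ∩ {A,G,T} = {A} (intersection, +0)
per-site changes: [4, 4, 4, 3, 4, 4]; total = 23

4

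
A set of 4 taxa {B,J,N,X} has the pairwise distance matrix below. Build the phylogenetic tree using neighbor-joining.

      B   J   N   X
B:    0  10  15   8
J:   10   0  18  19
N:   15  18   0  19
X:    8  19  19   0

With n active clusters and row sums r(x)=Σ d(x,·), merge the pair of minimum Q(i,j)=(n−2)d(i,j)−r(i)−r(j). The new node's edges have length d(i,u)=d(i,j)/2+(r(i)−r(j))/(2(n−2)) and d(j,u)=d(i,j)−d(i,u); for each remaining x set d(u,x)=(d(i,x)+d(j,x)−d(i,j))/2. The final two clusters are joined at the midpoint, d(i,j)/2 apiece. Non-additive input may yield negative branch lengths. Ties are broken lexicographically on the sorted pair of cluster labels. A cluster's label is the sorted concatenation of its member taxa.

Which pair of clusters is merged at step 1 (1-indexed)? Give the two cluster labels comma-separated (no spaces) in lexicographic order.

B,X

1. join B+X (d=8, Q=-63) ⇒ BX; edges |B|=3/4, |X|=29/4
  updated: d(BX,J)=21/2, d(BX,N)=13
2. join BX+J (d=21/2, Q=-83/2) ⇒ BJX; edges |BX|=11/4, |J|=31/4
  updated: d(BJX,N)=41/4
3. join BJX+N (d=41/4) ⇒ BJNX; edges |BJX|=41/8, |N|=41/8
final tree: (((B:3/4,X:29/4):11/4,J:31/4):41/8,N:41/8)
total length: 115/4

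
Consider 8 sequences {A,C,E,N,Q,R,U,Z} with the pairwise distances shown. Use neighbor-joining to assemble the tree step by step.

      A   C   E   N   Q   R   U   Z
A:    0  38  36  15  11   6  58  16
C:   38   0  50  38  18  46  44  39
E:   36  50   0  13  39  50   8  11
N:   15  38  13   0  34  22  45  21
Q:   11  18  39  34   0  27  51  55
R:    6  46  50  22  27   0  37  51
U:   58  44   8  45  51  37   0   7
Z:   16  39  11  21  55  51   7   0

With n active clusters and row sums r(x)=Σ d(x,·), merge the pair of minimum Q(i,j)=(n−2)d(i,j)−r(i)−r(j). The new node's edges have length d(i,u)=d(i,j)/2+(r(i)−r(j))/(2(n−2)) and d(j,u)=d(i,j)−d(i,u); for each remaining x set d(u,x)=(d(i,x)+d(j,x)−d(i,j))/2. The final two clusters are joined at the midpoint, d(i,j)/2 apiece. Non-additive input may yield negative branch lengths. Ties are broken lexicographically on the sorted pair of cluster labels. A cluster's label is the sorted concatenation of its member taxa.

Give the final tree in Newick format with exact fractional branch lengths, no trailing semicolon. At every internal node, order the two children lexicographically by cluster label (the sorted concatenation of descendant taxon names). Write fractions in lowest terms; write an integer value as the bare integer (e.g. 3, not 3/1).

(((A:-91/32,R:283/32):195/32,(C:115/8,Q:29/8):397/32):235/64,(((E:5/12,U:91/12):69/20,Z:31/20):401/24,N:91/24):235/64)

step 1: merge (E,U) at d=8, Q=-409; branch lengths E→5/12, U→91/12; new cluster EU
  updated: d(A,EU)=43, d(C,EU)=43, d(EU,N)=25, d(EU,Q)=41, d(EU,R)=79/2, d(EU,Z)=5
step 2: merge (EU,Z) at d=5, Q=-717/2; branch lengths EU→69/20, Z→31/20; new cluster EUZ
  updated: d(A,EUZ)=27, d(C,EUZ)=77/2, d(EUZ,N)=41/2, d(EUZ,Q)=91/2, d(EUZ,R)=171/4
step 3: merge (C,Q) at d=18, Q=-242; branch lengths C→115/8, Q→29/8; new cluster CQ
  updated: d(A,CQ)=31/2, d(CQ,EUZ)=33, d(CQ,N)=27, d(CQ,R)=55/2
step 4: merge (EUZ,N) at d=41/2, Q=-585/4; branch lengths EUZ→401/24, N→91/24; new cluster ENUZ
  updated: d(A,ENUZ)=43/4, d(CQ,ENUZ)=79/4, d(ENUZ,R)=177/8
step 5: merge (A,R) at d=6, Q=-607/8; branch lengths A→-91/32, R→283/32; new cluster AR
  updated: d(AR,CQ)=37/2, d(AR,ENUZ)=215/16
step 6: merge (AR,CQ) at d=37/2, Q=-827/16; branch lengths AR→195/32, CQ→397/32; new cluster ACQR
  updated: d(ACQR,ENUZ)=235/32
step 7: merge (ACQR,ENUZ) at d=235/32; branch lengths ACQR→235/64, ENUZ→235/64; new cluster ACENQRUZ
final tree: (((A:-91/32,R:283/32):195/32,(C:115/8,Q:29/8):397/32):235/64,(((E:5/12,U:91/12):69/20,Z:31/20):401/24,N:91/24):235/64)
total length: 2667/32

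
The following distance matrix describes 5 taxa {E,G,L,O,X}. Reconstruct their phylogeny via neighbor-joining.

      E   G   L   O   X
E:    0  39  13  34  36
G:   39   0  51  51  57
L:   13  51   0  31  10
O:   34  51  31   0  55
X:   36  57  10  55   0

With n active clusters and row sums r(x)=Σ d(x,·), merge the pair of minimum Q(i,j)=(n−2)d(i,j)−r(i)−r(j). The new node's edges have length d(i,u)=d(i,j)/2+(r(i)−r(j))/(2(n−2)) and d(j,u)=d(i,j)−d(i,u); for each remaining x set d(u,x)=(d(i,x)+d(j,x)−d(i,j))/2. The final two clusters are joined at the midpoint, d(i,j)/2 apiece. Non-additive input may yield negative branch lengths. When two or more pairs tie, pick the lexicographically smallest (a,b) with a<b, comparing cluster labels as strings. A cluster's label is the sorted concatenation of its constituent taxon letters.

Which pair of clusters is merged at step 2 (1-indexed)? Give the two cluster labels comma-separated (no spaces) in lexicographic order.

1. join L+X (d=10, Q=-233) ⇒ LX; edges |L|=-23/6, |X|=83/6
  updated: d(E,LX)=39/2, d(G,LX)=49, d(LX,O)=38
2. join E+LX (d=39/2, Q=-160) ⇒ ELX; edges |E|=25/4, |LX|=53/4
  updated: d(ELX,G)=137/4, d(ELX,O)=105/4
3. join ELX+G (d=137/4, Q=-223/2) ⇒ EGLX; edges |ELX|=19/4, |G|=59/2
  updated: d(EGLX,O)=43/2
4. join EGLX+O (d=43/2) ⇒ EGLOX; edges |EGLX|=43/4, |O|=43/4
final tree: (((E:25/4,(L:-23/6,X:83/6):53/4):19/4,G:59/2):43/4,O:43/4)
total length: 341/4

E,LX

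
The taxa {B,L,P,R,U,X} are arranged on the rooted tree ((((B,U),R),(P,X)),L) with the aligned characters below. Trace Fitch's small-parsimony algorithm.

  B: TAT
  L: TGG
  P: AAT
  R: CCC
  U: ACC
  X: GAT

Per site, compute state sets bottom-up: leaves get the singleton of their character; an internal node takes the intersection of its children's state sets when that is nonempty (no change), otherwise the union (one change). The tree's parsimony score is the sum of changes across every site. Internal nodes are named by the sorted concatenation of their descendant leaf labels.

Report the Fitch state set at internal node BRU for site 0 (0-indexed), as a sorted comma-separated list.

A,C,T

BU@0: {T} ∪ {A} = {A,T} (union, +1)
BRU@0: {A,T} ∪ {C} = {A,C,T} (union, +1)
PX@0: {A} ∪ {G} = {A,G} (union, +1)
BPRUX@0: {A,C,T} ∩ {A,G} = {A} (intersection, +0)
BLPRUX@0: {A} ∪ {T} = {A,T} (union, +1)
BU@1: {A} ∪ {C} = {A,C} (union, +1)
BRU@1: {A,C} ∩ {C} = {C} (intersection, +0)
PX@1: {A} ∩ {A} = {A} (intersection, +0)
BPRUX@1: {C} ∪ {A} = {A,C} (union, +1)
BLPRUX@1: {A,C} ∪ {G} = {A,C,G} (union, +1)
BU@2: {T} ∪ {C} = {C,T} (union, +1)
BRU@2: {C,T} ∩ {C} = {C} (intersection, +0)
PX@2: {T} ∩ {T} = {T} (intersection, +0)
BPRUX@2: {C} ∪ {T} = {C,T} (union, +1)
BLPRUX@2: {C,T} ∪ {G} = {C,G,T} (union, +1)
per-site changes: [4, 3, 3]; total = 10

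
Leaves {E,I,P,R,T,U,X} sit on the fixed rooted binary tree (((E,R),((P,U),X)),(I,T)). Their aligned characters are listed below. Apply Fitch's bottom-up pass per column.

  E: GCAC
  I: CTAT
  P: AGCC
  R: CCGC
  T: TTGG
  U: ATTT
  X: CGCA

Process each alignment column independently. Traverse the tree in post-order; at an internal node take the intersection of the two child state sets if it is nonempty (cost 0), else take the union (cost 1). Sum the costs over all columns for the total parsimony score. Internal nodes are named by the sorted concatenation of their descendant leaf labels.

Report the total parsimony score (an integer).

site 0, node ER: E={G} ∪ R={C} → {C,G} (+1)
site 0, node PU: P={A} ∩ U={A} → {A} (+0)
site 0, node PUX: PU={A} ∪ X={C} → {A,C} (+1)
site 0, node EPRUX: ER={C,G} ∩ PUX={A,C} → {C} (+0)
site 0, node IT: I={C} ∪ T={T} → {C,T} (+1)
site 0, node EIPRTUX: EPRUX={C} ∩ IT={C,T} → {C} (+0)
site 1, node ER: E={C} ∩ R={C} → {C} (+0)
site 1, node PU: P={G} ∪ U={T} → {G,T} (+1)
site 1, node PUX: PU={G,T} ∩ X={G} → {G} (+0)
site 1, node EPRUX: ER={C} ∪ PUX={G} → {C,G} (+1)
site 1, node IT: I={T} ∩ T={T} → {T} (+0)
site 1, node EIPRTUX: EPRUX={C,G} ∪ IT={T} → {C,G,T} (+1)
site 2, node ER: E={A} ∪ R={G} → {A,G} (+1)
site 2, node PU: P={C} ∪ U={T} → {C,T} (+1)
site 2, node PUX: PU={C,T} ∩ X={C} → {C} (+0)
site 2, node EPRUX: ER={A,G} ∪ PUX={C} → {A,C,G} (+1)
site 2, node IT: I={A} ∪ T={G} → {A,G} (+1)
site 2, node EIPRTUX: EPRUX={A,C,G} ∩ IT={A,G} → {A,G} (+0)
site 3, node ER: E={C} ∩ R={C} → {C} (+0)
site 3, node PU: P={C} ∪ U={T} → {C,T} (+1)
site 3, node PUX: PU={C,T} ∪ X={A} → {A,C,T} (+1)
site 3, node EPRUX: ER={C} ∩ PUX={A,C,T} → {C} (+0)
site 3, node IT: I={T} ∪ T={G} → {G,T} (+1)
site 3, node EIPRTUX: EPRUX={C} ∪ IT={G,T} → {C,G,T} (+1)
per-site changes: [3, 3, 4, 4]; total = 14

14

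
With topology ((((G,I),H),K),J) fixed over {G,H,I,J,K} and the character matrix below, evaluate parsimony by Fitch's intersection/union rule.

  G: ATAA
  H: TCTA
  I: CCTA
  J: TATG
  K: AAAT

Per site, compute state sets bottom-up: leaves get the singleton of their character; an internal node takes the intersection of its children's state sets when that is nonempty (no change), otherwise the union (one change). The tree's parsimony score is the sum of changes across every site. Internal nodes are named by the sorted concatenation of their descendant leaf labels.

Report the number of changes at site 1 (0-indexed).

[col 0] GI: children G:{A}, I:{C} ∪→ {A,C}; cost 1
[col 0] GHI: children GI:{A,C}, H:{T} ∪→ {A,C,T}; cost 1
[col 0] GHIK: children GHI:{A,C,T}, K:{A} ∩→ {A}; cost 0
[col 0] GHIJK: children GHIK:{A}, J:{T} ∪→ {A,T}; cost 1
[col 1] GI: children G:{T}, I:{C} ∪→ {C,T}; cost 1
[col 1] GHI: children GI:{C,T}, H:{C} ∩→ {C}; cost 0
[col 1] GHIK: children GHI:{C}, K:{A} ∪→ {A,C}; cost 1
[col 1] GHIJK: children GHIK:{A,C}, J:{A} ∩→ {A}; cost 0
[col 2] GI: children G:{A}, I:{T} ∪→ {A,T}; cost 1
[col 2] GHI: children GI:{A,T}, H:{T} ∩→ {T}; cost 0
[col 2] GHIK: children GHI:{T}, K:{A} ∪→ {A,T}; cost 1
[col 2] GHIJK: children GHIK:{A,T}, J:{T} ∩→ {T}; cost 0
[col 3] GI: children G:{A}, I:{A} ∩→ {A}; cost 0
[col 3] GHI: children GI:{A}, H:{A} ∩→ {A}; cost 0
[col 3] GHIK: children GHI:{A}, K:{T} ∪→ {A,T}; cost 1
[col 3] GHIJK: children GHIK:{A,T}, J:{G} ∪→ {A,G,T}; cost 1
per-site changes: [3, 2, 2, 2]; total = 9

2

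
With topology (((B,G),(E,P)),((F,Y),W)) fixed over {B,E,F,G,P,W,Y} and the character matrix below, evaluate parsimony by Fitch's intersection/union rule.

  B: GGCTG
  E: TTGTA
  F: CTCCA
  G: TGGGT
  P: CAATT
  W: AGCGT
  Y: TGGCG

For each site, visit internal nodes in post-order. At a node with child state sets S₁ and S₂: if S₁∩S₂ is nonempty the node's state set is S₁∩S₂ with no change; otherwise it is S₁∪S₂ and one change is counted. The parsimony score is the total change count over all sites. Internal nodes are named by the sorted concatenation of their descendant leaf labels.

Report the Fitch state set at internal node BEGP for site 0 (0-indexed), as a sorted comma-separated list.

T

BG@0: {G} ∪ {T} = {G,T} (union, +1)
EP@0: {T} ∪ {C} = {C,T} (union, +1)
BEGP@0: {G,T} ∩ {C,T} = {T} (intersection, +0)
FY@0: {C} ∪ {T} = {C,T} (union, +1)
FWY@0: {C,T} ∪ {A} = {A,C,T} (union, +1)
BEFGPWY@0: {T} ∩ {A,C,T} = {T} (intersection, +0)
BG@1: {G} ∩ {G} = {G} (intersection, +0)
EP@1: {T} ∪ {A} = {A,T} (union, +1)
BEGP@1: {G} ∪ {A,T} = {A,G,T} (union, +1)
FY@1: {T} ∪ {G} = {G,T} (union, +1)
FWY@1: {G,T} ∩ {G} = {G} (intersection, +0)
BEFGPWY@1: {A,G,T} ∩ {G} = {G} (intersection, +0)
BG@2: {C} ∪ {G} = {C,G} (union, +1)
EP@2: {G} ∪ {A} = {A,G} (union, +1)
BEGP@2: {C,G} ∩ {A,G} = {G} (intersection, +0)
FY@2: {C} ∪ {G} = {C,G} (union, +1)
FWY@2: {C,G} ∩ {C} = {C} (intersection, +0)
BEFGPWY@2: {G} ∪ {C} = {C,G} (union, +1)
BG@3: {T} ∪ {G} = {G,T} (union, +1)
EP@3: {T} ∩ {T} = {T} (intersection, +0)
BEGP@3: {G,T} ∩ {T} = {T} (intersection, +0)
FY@3: {C} ∩ {C} = {C} (intersection, +0)
FWY@3: {C} ∪ {G} = {C,G} (union, +1)
BEFGPWY@3: {T} ∪ {C,G} = {C,G,T} (union, +1)
BG@4: {G} ∪ {T} = {G,T} (union, +1)
EP@4: {A} ∪ {T} = {A,T} (union, +1)
BEGP@4: {G,T} ∩ {A,T} = {T} (intersection, +0)
FY@4: {A} ∪ {G} = {A,G} (union, +1)
FWY@4: {A,G} ∪ {T} = {A,G,T} (union, +1)
BEFGPWY@4: {T} ∩ {A,G,T} = {T} (intersection, +0)
per-site changes: [4, 3, 4, 3, 4]; total = 18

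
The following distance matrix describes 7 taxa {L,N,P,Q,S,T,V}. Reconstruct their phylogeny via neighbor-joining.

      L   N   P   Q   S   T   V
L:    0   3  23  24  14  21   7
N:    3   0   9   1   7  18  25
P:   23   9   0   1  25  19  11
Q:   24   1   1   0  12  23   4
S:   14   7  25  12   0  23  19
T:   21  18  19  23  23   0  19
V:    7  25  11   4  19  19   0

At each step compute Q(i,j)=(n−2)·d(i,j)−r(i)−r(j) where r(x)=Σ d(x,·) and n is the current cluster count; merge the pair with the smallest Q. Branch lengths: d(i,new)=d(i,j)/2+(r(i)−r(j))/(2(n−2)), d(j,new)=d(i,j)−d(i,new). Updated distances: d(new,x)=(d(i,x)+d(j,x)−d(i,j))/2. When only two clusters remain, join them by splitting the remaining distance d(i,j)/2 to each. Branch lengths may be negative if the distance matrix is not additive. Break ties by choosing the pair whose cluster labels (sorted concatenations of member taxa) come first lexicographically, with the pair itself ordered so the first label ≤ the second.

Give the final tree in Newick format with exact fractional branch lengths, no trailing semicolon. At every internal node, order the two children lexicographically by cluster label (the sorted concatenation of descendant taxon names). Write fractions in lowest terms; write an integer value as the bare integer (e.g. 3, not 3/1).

1. join P+Q (d=1, Q=-148) ⇒ PQ; edges |P|=14/5, |Q|=-9/5
  updated: d(L,PQ)=23, d(N,PQ)=9/2, d(PQ,S)=18, d(PQ,T)=41/2, d(PQ,V)=7
2. join PQ+V (d=7, Q=-122) ⇒ PQV; edges |PQ|=3, |V|=4
  updated: d(L,PQV)=23/2, d(N,PQV)=45/4, d(PQV,S)=15, d(PQV,T)=65/4
3. join PQV+T (d=65/4, Q=-167/2) ⇒ PQTV; edges |PQV|=49/12, |T|=73/6
  updated: d(L,PQTV)=65/8, d(N,PQTV)=13/2, d(PQTV,S)=87/8
4. join L+N (d=3, Q=-285/8) ⇒ LN; edges |L|=117/32, |N|=-21/32
  updated: d(LN,PQTV)=93/16, d(LN,S)=9
5. join LN+PQTV (d=93/16, Q=-411/16) ⇒ LNPQTV; edges |LN|=63/32, |PQTV|=123/32
  updated: d(LNPQTV,S)=225/32
6. join LNPQTV+S (d=225/32) ⇒ LNPQSTV; edges |LNPQTV|=225/64, |S|=225/64
final tree: (((L:117/32,N:-21/32):63/32,(((P:14/5,Q:-9/5):3,V:4):49/12,T:73/6):123/32):225/64,S:225/64)
total length: 1283/32

(((L:117/32,N:-21/32):63/32,(((P:14/5,Q:-9/5):3,V:4):49/12,T:73/6):123/32):225/64,S:225/64)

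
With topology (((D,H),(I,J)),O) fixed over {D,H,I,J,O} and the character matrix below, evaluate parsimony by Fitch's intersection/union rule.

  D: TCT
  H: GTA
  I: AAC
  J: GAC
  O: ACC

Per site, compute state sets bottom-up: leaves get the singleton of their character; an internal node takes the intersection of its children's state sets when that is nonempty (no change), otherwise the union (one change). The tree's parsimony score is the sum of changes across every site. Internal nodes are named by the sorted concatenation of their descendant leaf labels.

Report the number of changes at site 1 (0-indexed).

2

[col 0] DH: children D:{T}, H:{G} ∪→ {G,T}; cost 1
[col 0] IJ: children I:{A}, J:{G} ∪→ {A,G}; cost 1
[col 0] DHIJ: children DH:{G,T}, IJ:{A,G} ∩→ {G}; cost 0
[col 0] DHIJO: children DHIJ:{G}, O:{A} ∪→ {A,G}; cost 1
[col 1] DH: children D:{C}, H:{T} ∪→ {C,T}; cost 1
[col 1] IJ: children I:{A}, J:{A} ∩→ {A}; cost 0
[col 1] DHIJ: children DH:{C,T}, IJ:{A} ∪→ {A,C,T}; cost 1
[col 1] DHIJO: children DHIJ:{A,C,T}, O:{C} ∩→ {C}; cost 0
[col 2] DH: children D:{T}, H:{A} ∪→ {A,T}; cost 1
[col 2] IJ: children I:{C}, J:{C} ∩→ {C}; cost 0
[col 2] DHIJ: children DH:{A,T}, IJ:{C} ∪→ {A,C,T}; cost 1
[col 2] DHIJO: children DHIJ:{A,C,T}, O:{C} ∩→ {C}; cost 0
per-site changes: [3, 2, 2]; total = 7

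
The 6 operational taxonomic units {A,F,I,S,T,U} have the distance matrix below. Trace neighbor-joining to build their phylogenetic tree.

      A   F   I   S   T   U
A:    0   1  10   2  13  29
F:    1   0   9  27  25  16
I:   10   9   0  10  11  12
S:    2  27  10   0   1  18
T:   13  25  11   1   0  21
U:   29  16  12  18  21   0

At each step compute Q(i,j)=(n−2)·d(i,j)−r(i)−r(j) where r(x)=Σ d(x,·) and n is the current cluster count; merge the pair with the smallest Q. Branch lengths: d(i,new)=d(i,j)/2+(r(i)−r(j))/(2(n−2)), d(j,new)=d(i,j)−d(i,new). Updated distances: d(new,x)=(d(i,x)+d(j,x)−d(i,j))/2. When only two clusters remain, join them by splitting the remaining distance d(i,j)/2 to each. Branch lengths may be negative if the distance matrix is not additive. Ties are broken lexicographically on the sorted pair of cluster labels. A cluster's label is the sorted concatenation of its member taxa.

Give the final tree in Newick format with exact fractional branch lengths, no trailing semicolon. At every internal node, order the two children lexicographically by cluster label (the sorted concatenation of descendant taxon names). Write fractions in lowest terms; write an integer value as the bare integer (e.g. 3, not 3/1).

1. join A+F (d=1, Q=-129) ⇒ AF; edges |A|=-19/8, |F|=27/8
  updated: d(AF,I)=9, d(AF,S)=14, d(AF,T)=37/2, d(AF,U)=22
2. join S+T (d=1, Q=-183/2) ⇒ ST; edges |S|=-11/12, |T|=23/12
  updated: d(AF,ST)=63/4, d(I,ST)=10, d(ST,U)=19
3. join AF+ST (d=63/4, Q=-60) ⇒ AFST; edges |AF|=67/8, |ST|=59/8
  updated: d(AFST,I)=13/8, d(AFST,U)=101/8
4. join AFST+I (d=13/8, Q=-105/4) ⇒ AFIST; edges |AFST|=9/8, |I|=1/2
  updated: d(AFIST,U)=23/2
5. join AFIST+U (d=23/2) ⇒ AFISTU; edges |AFIST|=23/4, |U|=23/4
final tree: ((((A:-19/8,F:27/8):67/8,(S:-11/12,T:23/12):59/8):9/8,I:1/2):23/4,U:23/4)
total length: 247/8

((((A:-19/8,F:27/8):67/8,(S:-11/12,T:23/12):59/8):9/8,I:1/2):23/4,U:23/4)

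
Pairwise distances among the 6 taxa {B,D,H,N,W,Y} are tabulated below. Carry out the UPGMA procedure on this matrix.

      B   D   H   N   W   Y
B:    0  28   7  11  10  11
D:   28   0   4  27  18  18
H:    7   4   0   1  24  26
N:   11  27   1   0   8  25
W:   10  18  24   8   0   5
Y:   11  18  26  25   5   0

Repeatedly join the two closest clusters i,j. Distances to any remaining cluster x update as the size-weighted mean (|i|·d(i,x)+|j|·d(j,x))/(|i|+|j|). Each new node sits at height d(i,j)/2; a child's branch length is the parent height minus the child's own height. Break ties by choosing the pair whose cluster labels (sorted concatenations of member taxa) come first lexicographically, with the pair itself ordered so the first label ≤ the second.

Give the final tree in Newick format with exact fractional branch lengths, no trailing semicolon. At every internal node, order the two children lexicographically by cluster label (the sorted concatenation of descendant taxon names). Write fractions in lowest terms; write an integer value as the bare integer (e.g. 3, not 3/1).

(((B:9/2,(H:1/2,N:1/2):4):25/6,(W:5/2,Y:5/2):37/6):5/6,D:19/2)

1. join H+N (d=1) ⇒ HN; edges |H|=1/2, |N|=1/2
  updated: d(B,HN)=9, d(D,HN)=31/2, d(HN,W)=16, d(HN,Y)=51/2
2. join W+Y (d=5) ⇒ WY; edges |W|=5/2, |Y|=5/2
  updated: d(B,WY)=21/2, d(D,WY)=18, d(HN,WY)=83/4
3. join B+HN (d=9) ⇒ BHN; edges |B|=9/2, |HN|=4
  updated: d(BHN,D)=59/3, d(BHN,WY)=52/3
4. join BHN+WY (d=52/3) ⇒ BHNWY; edges |BHN|=25/6, |WY|=37/6
  updated: d(BHNWY,D)=19
5. join BHNWY+D (d=19) ⇒ BDHNWY; edges |BHNWY|=5/6, |D|=19/2
final tree: (((B:9/2,(H:1/2,N:1/2):4):25/6,(W:5/2,Y:5/2):37/6):5/6,D:19/2)
total length: 211/6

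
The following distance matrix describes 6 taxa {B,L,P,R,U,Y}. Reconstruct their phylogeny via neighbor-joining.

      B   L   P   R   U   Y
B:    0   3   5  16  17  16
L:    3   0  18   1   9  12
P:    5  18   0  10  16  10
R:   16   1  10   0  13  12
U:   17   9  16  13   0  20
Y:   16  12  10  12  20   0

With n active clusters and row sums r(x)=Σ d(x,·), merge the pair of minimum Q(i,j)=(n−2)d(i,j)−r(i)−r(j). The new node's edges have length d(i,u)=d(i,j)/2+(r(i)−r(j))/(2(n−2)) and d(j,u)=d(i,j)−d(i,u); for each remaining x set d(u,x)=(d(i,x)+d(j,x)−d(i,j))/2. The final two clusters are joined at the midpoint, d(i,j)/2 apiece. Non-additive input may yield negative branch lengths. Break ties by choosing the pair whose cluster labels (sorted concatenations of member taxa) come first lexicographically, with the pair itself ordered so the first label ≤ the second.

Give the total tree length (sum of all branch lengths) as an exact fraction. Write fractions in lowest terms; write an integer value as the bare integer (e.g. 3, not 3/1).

481/16

iteration 1: select B,P (d=5, Q=-96); attach at lengths (9/4, 11/4); label the merged cluster BP
  updated: d(BP,L)=8, d(BP,R)=21/2, d(BP,U)=14, d(BP,Y)=21/2
iteration 2: select BP,Y (d=21/2, Q=-66); attach at lengths (10/3, 43/6); label the merged cluster BPY
  updated: d(BPY,L)=19/4, d(BPY,R)=6, d(BPY,U)=47/4
iteration 3: select BPY,U (d=47/4, Q=-131/4); attach at lengths (49/16, 139/16); label the merged cluster BPUY
  updated: d(BPUY,L)=1, d(BPUY,R)=29/8
iteration 4: select BPUY,L (d=1, Q=-45/8); attach at lengths (29/16, -13/16); label the merged cluster BLPUY
  updated: d(BLPUY,R)=29/16
iteration 5: select BLPUY,R (d=29/16); attach at lengths (29/32, 29/32); label the merged cluster BLPRUY
final tree: (((((B:9/4,P:11/4):10/3,Y:43/6):49/16,U:139/16):29/16,L:-13/16):29/32,R:29/32)
total length: 481/16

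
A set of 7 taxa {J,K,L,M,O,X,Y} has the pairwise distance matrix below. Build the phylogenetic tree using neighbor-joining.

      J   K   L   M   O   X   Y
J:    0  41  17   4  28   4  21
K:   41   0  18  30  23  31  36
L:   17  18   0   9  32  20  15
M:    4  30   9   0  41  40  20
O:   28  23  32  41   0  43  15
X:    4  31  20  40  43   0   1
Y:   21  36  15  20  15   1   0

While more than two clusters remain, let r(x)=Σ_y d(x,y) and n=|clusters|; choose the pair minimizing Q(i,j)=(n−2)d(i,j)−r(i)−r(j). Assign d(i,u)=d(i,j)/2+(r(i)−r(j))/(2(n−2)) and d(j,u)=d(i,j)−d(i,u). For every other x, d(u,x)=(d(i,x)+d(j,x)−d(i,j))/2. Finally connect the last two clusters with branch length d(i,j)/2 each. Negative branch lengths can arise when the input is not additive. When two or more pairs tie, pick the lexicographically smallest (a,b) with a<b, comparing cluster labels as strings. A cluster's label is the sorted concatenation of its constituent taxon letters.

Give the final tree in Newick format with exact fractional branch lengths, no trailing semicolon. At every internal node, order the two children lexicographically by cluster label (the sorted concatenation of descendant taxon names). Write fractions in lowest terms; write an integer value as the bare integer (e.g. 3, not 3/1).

1. join K+O (d=23, Q=-246) ⇒ KO; edges |K|=56/5, |O|=59/5
  updated: d(J,KO)=23, d(KO,L)=27/2, d(KO,M)=24, d(KO,X)=51/2, d(KO,Y)=14
2. join X+Y (d=1, Q=-315/2) ⇒ XY; edges |X|=47/16, |Y|=-31/16
  updated: d(J,XY)=12, d(KO,XY)=77/4, d(L,XY)=17, d(M,XY)=59/2
3. join J+M (d=4, Q=-221/2) ⇒ JM; edges |J|=1/4, |M|=15/4
  updated: d(JM,KO)=43/2, d(JM,L)=11, d(JM,XY)=75/4
4. join JM+L (d=11, Q=-283/4) ⇒ JLM; edges |JM|=127/16, |L|=49/16
  updated: d(JLM,KO)=12, d(JLM,XY)=99/8
5. join JLM+KO (d=12, Q=-349/8) ⇒ JKLMO; edges |JLM|=41/16, |KO|=151/16
  updated: d(JKLMO,XY)=157/16
6. join JKLMO+XY (d=157/16) ⇒ JKLMOXY; edges |JKLMO|=157/32, |XY|=157/32
final tree: ((((J:1/4,M:15/4):127/16,L:49/16):41/16,(K:56/5,O:59/5):151/16):157/32,(X:47/16,Y:-31/16):157/32)
total length: 973/16

((((J:1/4,M:15/4):127/16,L:49/16):41/16,(K:56/5,O:59/5):151/16):157/32,(X:47/16,Y:-31/16):157/32)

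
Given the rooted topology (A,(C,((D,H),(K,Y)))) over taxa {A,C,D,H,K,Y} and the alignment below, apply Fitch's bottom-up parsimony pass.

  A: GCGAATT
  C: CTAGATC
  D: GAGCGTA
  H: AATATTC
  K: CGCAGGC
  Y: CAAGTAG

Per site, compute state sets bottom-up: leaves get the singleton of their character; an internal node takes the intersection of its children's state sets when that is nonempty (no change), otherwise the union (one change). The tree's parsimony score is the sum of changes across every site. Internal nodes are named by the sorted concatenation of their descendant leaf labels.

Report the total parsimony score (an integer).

DH@0: {G} ∪ {A} = {A,G} (union, +1)
KY@0: {C} ∩ {C} = {C} (intersection, +0)
DHKY@0: {A,G} ∪ {C} = {A,C,G} (union, +1)
CDHKY@0: {C} ∩ {A,C,G} = {C} (intersection, +0)
ACDHKY@0: {G} ∪ {C} = {C,G} (union, +1)
DH@1: {A} ∩ {A} = {A} (intersection, +0)
KY@1: {G} ∪ {A} = {A,G} (union, +1)
DHKY@1: {A} ∩ {A,G} = {A} (intersection, +0)
CDHKY@1: {T} ∪ {A} = {A,T} (union, +1)
ACDHKY@1: {C} ∪ {A,T} = {A,C,T} (union, +1)
DH@2: {G} ∪ {T} = {G,T} (union, +1)
KY@2: {C} ∪ {A} = {A,C} (union, +1)
DHKY@2: {G,T} ∪ {A,C} = {A,C,G,T} (union, +1)
CDHKY@2: {A} ∩ {A,C,G,T} = {A} (intersection, +0)
ACDHKY@2: {G} ∪ {A} = {A,G} (union, +1)
DH@3: {C} ∪ {A} = {A,C} (union, +1)
KY@3: {A} ∪ {G} = {A,G} (union, +1)
DHKY@3: {A,C} ∩ {A,G} = {A} (intersection, +0)
CDHKY@3: {G} ∪ {A} = {A,G} (union, +1)
ACDHKY@3: {A} ∩ {A,G} = {A} (intersection, +0)
DH@4: {G} ∪ {T} = {G,T} (union, +1)
KY@4: {G} ∪ {T} = {G,T} (union, +1)
DHKY@4: {G,T} ∩ {G,T} = {G,T} (intersection, +0)
CDHKY@4: {A} ∪ {G,T} = {A,G,T} (union, +1)
ACDHKY@4: {A} ∩ {A,G,T} = {A} (intersection, +0)
DH@5: {T} ∩ {T} = {T} (intersection, +0)
KY@5: {G} ∪ {A} = {A,G} (union, +1)
DHKY@5: {T} ∪ {A,G} = {A,G,T} (union, +1)
CDHKY@5: {T} ∩ {A,G,T} = {T} (intersection, +0)
ACDHKY@5: {T} ∩ {T} = {T} (intersection, +0)
DH@6: {A} ∪ {C} = {A,C} (union, +1)
KY@6: {C} ∪ {G} = {C,G} (union, +1)
DHKY@6: {A,C} ∩ {C,G} = {C} (intersection, +0)
CDHKY@6: {C} ∩ {C} = {C} (intersection, +0)
ACDHKY@6: {T} ∪ {C} = {C,T} (union, +1)
per-site changes: [3, 3, 4, 3, 3, 2, 3]; total = 21

21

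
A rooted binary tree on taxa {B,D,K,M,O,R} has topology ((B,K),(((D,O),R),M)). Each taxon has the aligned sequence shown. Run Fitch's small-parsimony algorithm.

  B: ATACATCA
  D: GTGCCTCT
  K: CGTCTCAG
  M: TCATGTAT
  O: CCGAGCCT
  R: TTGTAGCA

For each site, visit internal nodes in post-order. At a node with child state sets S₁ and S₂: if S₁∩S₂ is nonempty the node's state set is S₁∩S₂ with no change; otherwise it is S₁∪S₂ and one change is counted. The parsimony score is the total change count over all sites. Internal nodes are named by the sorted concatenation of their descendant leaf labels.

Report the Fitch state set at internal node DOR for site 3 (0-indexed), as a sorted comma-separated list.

BK@0: {A} ∪ {C} = {A,C} (union, +1)
DO@0: {G} ∪ {C} = {C,G} (union, +1)
DOR@0: {C,G} ∪ {T} = {C,G,T} (union, +1)
DMOR@0: {C,G,T} ∩ {T} = {T} (intersection, +0)
BDKMOR@0: {A,C} ∪ {T} = {A,C,T} (union, +1)
BK@1: {T} ∪ {G} = {G,T} (union, +1)
DO@1: {T} ∪ {C} = {C,T} (union, +1)
DOR@1: {C,T} ∩ {T} = {T} (intersection, +0)
DMOR@1: {T} ∪ {C} = {C,T} (union, +1)
BDKMOR@1: {G,T} ∩ {C,T} = {T} (intersection, +0)
BK@2: {A} ∪ {T} = {A,T} (union, +1)
DO@2: {G} ∩ {G} = {G} (intersection, +0)
DOR@2: {G} ∩ {G} = {G} (intersection, +0)
DMOR@2: {G} ∪ {A} = {A,G} (union, +1)
BDKMOR@2: {A,T} ∩ {A,G} = {A} (intersection, +0)
BK@3: {C} ∩ {C} = {C} (intersection, +0)
DO@3: {C} ∪ {A} = {A,C} (union, +1)
DOR@3: {A,C} ∪ {T} = {A,C,T} (union, +1)
DMOR@3: {A,C,T} ∩ {T} = {T} (intersection, +0)
BDKMOR@3: {C} ∪ {T} = {C,T} (union, +1)
BK@4: {A} ∪ {T} = {A,T} (union, +1)
DO@4: {C} ∪ {G} = {C,G} (union, +1)
DOR@4: {C,G} ∪ {A} = {A,C,G} (union, +1)
DMOR@4: {A,C,G} ∩ {G} = {G} (intersection, +0)
BDKMOR@4: {A,T} ∪ {G} = {A,G,T} (union, +1)
BK@5: {T} ∪ {C} = {C,T} (union, +1)
DO@5: {T} ∪ {C} = {C,T} (union, +1)
DOR@5: {C,T} ∪ {G} = {C,G,T} (union, +1)
DMOR@5: {C,G,T} ∩ {T} = {T} (intersection, +0)
BDKMOR@5: {C,T} ∩ {T} = {T} (intersection, +0)
BK@6: {C} ∪ {A} = {A,C} (union, +1)
DO@6: {C} ∩ {C} = {C} (intersection, +0)
DOR@6: {C} ∩ {C} = {C} (intersection, +0)
DMOR@6: {C} ∪ {A} = {A,C} (union, +1)
BDKMOR@6: {A,C} ∩ {A,C} = {A,C} (intersection, +0)
BK@7: {A} ∪ {G} = {A,G} (union, +1)
DO@7: {T} ∩ {T} = {T} (intersection, +0)
DOR@7: {T} ∪ {A} = {A,T} (union, +1)
DMOR@7: {A,T} ∩ {T} = {T} (intersection, +0)
BDKMOR@7: {A,G} ∪ {T} = {A,G,T} (union, +1)
per-site changes: [4, 3, 2, 3, 4, 3, 2, 3]; total = 24

A,C,T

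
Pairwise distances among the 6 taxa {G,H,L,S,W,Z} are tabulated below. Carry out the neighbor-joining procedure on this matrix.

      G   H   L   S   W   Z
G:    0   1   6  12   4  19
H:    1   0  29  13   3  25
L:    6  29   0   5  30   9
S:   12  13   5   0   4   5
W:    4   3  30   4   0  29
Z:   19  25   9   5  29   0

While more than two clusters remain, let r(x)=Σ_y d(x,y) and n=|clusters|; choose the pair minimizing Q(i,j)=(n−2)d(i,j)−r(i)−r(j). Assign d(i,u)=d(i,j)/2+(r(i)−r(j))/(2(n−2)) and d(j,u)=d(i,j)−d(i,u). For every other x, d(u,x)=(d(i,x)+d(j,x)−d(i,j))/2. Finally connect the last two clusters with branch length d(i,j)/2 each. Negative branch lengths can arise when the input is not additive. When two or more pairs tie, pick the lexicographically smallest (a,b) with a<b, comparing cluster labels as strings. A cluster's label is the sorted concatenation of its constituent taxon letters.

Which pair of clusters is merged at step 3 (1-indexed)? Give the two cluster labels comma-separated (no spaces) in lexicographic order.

1. join L+Z (d=9, Q=-130) ⇒ LZ; edges |L|=7/2, |Z|=11/2
  updated: d(G,LZ)=8, d(H,LZ)=45/2, d(LZ,S)=1/2, d(LZ,W)=25
2. join LZ+S (d=1/2, Q=-84) ⇒ LSZ; edges |LZ|=14/3, |S|=-25/6
  updated: d(G,LSZ)=39/4, d(H,LSZ)=35/2, d(LSZ,W)=57/4
3. join G+LSZ (d=39/4, Q=-147/4) ⇒ GLSZ; edges |G|=-29/16, |LSZ|=185/16
  updated: d(GLSZ,H)=35/8, d(GLSZ,W)=17/4
4. join GLSZ+H (d=35/8, Q=-93/8) ⇒ GHLSZ; edges |GLSZ|=45/16, |H|=25/16
  updated: d(GHLSZ,W)=23/16
5. join GHLSZ+W (d=23/16) ⇒ GHLSWZ; edges |GHLSZ|=23/32, |W|=23/32
final tree: (((G:-29/16,((L:7/2,Z:11/2):14/3,S:-25/6):185/16):45/16,H:25/16):23/32,W:23/32)
total length: 401/16

G,LSZ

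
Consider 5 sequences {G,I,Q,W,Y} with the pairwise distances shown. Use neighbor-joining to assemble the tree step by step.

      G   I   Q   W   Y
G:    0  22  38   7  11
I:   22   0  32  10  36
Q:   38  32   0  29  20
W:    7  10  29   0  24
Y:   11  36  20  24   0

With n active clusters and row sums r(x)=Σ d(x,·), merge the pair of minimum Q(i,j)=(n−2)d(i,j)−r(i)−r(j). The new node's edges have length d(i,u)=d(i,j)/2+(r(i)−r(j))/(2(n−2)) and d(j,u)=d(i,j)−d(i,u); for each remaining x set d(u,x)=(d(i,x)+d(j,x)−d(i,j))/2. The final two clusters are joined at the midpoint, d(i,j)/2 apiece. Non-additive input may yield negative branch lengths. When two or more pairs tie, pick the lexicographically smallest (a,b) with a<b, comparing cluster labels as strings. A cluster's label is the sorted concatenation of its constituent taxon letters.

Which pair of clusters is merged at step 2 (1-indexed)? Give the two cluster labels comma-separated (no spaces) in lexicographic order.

iteration 1: select Q,Y (d=20, Q=-150); attach at lengths (44/3, 16/3); label the merged cluster QY
  updated: d(G,QY)=29/2, d(I,QY)=24, d(QY,W)=33/2
iteration 2: select G,QY (d=29/2, Q=-139/2); attach at lengths (35/8, 81/8); label the merged cluster GQY
  updated: d(GQY,I)=63/4, d(GQY,W)=9/2
iteration 3: select GQY,I (d=63/4, Q=-121/4); attach at lengths (41/8, 85/8); label the merged cluster GIQY
  updated: d(GIQY,W)=-5/8
iteration 4: select GIQY,W (d=-5/8); attach at lengths (-5/16, -5/16); label the merged cluster GIQWY
final tree: (((G:35/8,(Q:44/3,Y:16/3):81/8):41/8,I:85/8):-5/16,W:-5/16)
total length: 397/8

G,QY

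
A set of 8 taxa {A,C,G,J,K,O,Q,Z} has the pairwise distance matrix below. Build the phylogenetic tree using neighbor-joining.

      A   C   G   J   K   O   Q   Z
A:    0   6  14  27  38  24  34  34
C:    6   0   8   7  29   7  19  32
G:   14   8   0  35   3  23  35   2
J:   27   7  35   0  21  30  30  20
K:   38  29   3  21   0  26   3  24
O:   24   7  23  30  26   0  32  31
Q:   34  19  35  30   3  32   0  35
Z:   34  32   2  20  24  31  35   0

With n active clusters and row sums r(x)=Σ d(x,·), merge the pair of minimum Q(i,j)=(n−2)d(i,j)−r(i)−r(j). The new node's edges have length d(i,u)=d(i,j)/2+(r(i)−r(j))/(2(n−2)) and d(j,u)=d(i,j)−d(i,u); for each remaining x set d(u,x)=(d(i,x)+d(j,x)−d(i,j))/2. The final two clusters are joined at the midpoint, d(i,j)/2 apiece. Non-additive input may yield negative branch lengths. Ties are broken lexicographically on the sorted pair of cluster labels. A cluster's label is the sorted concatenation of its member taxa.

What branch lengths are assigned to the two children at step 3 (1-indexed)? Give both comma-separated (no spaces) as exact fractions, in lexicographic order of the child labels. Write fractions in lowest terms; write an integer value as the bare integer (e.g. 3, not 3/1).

iteration 1: select K,Q (d=3, Q=-314); attach at lengths (-13/6, 31/6); label the merged cluster KQ
  updated: d(A,KQ)=69/2, d(C,KQ)=45/2, d(G,KQ)=35/2, d(J,KQ)=24, d(KQ,O)=55/2, d(KQ,Z)=28
iteration 2: select G,Z (d=2, Q=-473/2); attach at lengths (-15/4, 23/4); label the merged cluster GZ
  updated: d(A,GZ)=23, d(C,GZ)=19, d(GZ,J)=53/2, d(GZ,KQ)=87/4, d(GZ,O)=26
iteration 3: select GZ,KQ (d=87/4, Q=-319/2); attach at lengths (73/8, 101/8); label the merged cluster GKQZ
  updated: d(A,GKQZ)=143/8, d(C,GKQZ)=79/8, d(GKQZ,J)=115/8, d(GKQZ,O)=127/8
iteration 4: select GKQZ,J (d=115/8, Q=-373/4); attach at lengths (91/24, 127/12); label the merged cluster GJKQZ
  updated: d(A,GJKQZ)=61/4, d(C,GJKQZ)=5/4, d(GJKQZ,O)=63/4
iteration 5: select A,C (d=6, Q=-95/2); attach at lengths (43/4, -19/4); label the merged cluster AC
  updated: d(AC,GJKQZ)=21/4, d(AC,O)=25/2
iteration 6: select AC,GJKQZ (d=21/4, Q=-67/2); attach at lengths (1, 17/4); label the merged cluster ACGJKQZ
  updated: d(ACGJKQZ,O)=23/2
iteration 7: select ACGJKQZ,O (d=23/2); attach at lengths (23/4, 23/4); label the merged cluster ACGJKOQZ
final tree: (((A:43/4,C:-19/4):1,(((G:-15/4,Z:23/4):73/8,(K:-13/6,Q:31/6):101/8):91/24,J:127/12):17/4):23/4,O:23/4)
total length: 511/8

73/8,101/8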